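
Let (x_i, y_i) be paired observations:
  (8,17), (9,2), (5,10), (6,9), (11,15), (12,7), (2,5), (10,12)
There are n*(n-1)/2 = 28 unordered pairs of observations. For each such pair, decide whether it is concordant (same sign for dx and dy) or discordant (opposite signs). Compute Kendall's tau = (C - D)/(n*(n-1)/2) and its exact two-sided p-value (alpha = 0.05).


Step 1: Enumerate the 28 unordered pairs (i,j) with i<j and classify each by sign(x_j-x_i) * sign(y_j-y_i).
  (1,2):dx=+1,dy=-15->D; (1,3):dx=-3,dy=-7->C; (1,4):dx=-2,dy=-8->C; (1,5):dx=+3,dy=-2->D
  (1,6):dx=+4,dy=-10->D; (1,7):dx=-6,dy=-12->C; (1,8):dx=+2,dy=-5->D; (2,3):dx=-4,dy=+8->D
  (2,4):dx=-3,dy=+7->D; (2,5):dx=+2,dy=+13->C; (2,6):dx=+3,dy=+5->C; (2,7):dx=-7,dy=+3->D
  (2,8):dx=+1,dy=+10->C; (3,4):dx=+1,dy=-1->D; (3,5):dx=+6,dy=+5->C; (3,6):dx=+7,dy=-3->D
  (3,7):dx=-3,dy=-5->C; (3,8):dx=+5,dy=+2->C; (4,5):dx=+5,dy=+6->C; (4,6):dx=+6,dy=-2->D
  (4,7):dx=-4,dy=-4->C; (4,8):dx=+4,dy=+3->C; (5,6):dx=+1,dy=-8->D; (5,7):dx=-9,dy=-10->C
  (5,8):dx=-1,dy=-3->C; (6,7):dx=-10,dy=-2->C; (6,8):dx=-2,dy=+5->D; (7,8):dx=+8,dy=+7->C
Step 2: C = 16, D = 12, total pairs = 28.
Step 3: tau = (C - D)/(n(n-1)/2) = (16 - 12)/28 = 0.142857.
Step 4: Exact two-sided p-value (enumerate n! = 40320 permutations of y under H0): p = 0.719544.
Step 5: alpha = 0.05. fail to reject H0.

tau_b = 0.1429 (C=16, D=12), p = 0.719544, fail to reject H0.


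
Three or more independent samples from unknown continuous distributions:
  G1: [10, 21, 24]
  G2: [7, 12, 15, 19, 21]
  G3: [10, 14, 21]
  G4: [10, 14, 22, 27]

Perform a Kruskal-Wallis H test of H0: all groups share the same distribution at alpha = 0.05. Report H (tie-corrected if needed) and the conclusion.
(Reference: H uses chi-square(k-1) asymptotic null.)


Step 1: Combine all N = 15 observations and assign midranks.
sorted (value, group, rank): (7,G2,1), (10,G1,3), (10,G3,3), (10,G4,3), (12,G2,5), (14,G3,6.5), (14,G4,6.5), (15,G2,8), (19,G2,9), (21,G1,11), (21,G2,11), (21,G3,11), (22,G4,13), (24,G1,14), (27,G4,15)
Step 2: Sum ranks within each group.
R_1 = 28 (n_1 = 3)
R_2 = 34 (n_2 = 5)
R_3 = 20.5 (n_3 = 3)
R_4 = 37.5 (n_4 = 4)
Step 3: H = 12/(N(N+1)) * sum(R_i^2/n_i) - 3(N+1)
     = 12/(15*16) * (28^2/3 + 34^2/5 + 20.5^2/3 + 37.5^2/4) - 3*16
     = 0.050000 * 984.179 - 48
     = 1.208958.
Step 4: Ties present; correction factor C = 1 - 54/(15^3 - 15) = 0.983929. Corrected H = 1.208958 / 0.983929 = 1.228705.
Step 5: Under H0, H ~ chi^2(3); p-value = 0.746128.
Step 6: alpha = 0.05. fail to reject H0.

H = 1.2287, df = 3, p = 0.746128, fail to reject H0.


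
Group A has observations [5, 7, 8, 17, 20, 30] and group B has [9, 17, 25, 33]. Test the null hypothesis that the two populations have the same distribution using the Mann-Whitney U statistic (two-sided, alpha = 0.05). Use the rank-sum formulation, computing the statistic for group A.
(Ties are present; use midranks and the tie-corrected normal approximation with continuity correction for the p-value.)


Step 1: Combine and sort all 10 observations; assign midranks.
sorted (value, group): (5,X), (7,X), (8,X), (9,Y), (17,X), (17,Y), (20,X), (25,Y), (30,X), (33,Y)
ranks: 5->1, 7->2, 8->3, 9->4, 17->5.5, 17->5.5, 20->7, 25->8, 30->9, 33->10
Step 2: Rank sum for X: R1 = 1 + 2 + 3 + 5.5 + 7 + 9 = 27.5.
Step 3: U_X = R1 - n1(n1+1)/2 = 27.5 - 6*7/2 = 27.5 - 21 = 6.5.
       U_Y = n1*n2 - U_X = 24 - 6.5 = 17.5.
Step 4: Ties are present, so use the tie-corrected normal approximation (with continuity correction) for the p-value.
Step 5: p-value = 0.284958; compare to alpha = 0.05. fail to reject H0.

U_X = 6.5, p = 0.284958, fail to reject H0 at alpha = 0.05.


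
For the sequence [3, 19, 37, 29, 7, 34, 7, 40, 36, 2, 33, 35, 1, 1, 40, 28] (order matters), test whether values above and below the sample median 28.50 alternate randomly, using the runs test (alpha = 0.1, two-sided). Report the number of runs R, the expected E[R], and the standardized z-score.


Step 1: Compute median = 28.50; label A = above, B = below.
Labels in order: BBAABABAABAABBAB  (n_A = 8, n_B = 8)
Step 2: Count runs R = 11.
Step 3: Under H0 (random ordering), E[R] = 2*n_A*n_B/(n_A+n_B) + 1 = 2*8*8/16 + 1 = 9.0000.
        Var[R] = 2*n_A*n_B*(2*n_A*n_B - n_A - n_B) / ((n_A+n_B)^2 * (n_A+n_B-1)) = 14336/3840 = 3.7333.
        SD[R] = 1.9322.
Step 4: Continuity-corrected z = (R - 0.5 - E[R]) / SD[R] = (11 - 0.5 - 9.0000) / 1.9322 = 0.7763.
Step 5: Two-sided p-value via normal approximation = 2*(1 - Phi(|z|)) = 0.437558.
Step 6: alpha = 0.1. fail to reject H0.

R = 11, z = 0.7763, p = 0.437558, fail to reject H0.


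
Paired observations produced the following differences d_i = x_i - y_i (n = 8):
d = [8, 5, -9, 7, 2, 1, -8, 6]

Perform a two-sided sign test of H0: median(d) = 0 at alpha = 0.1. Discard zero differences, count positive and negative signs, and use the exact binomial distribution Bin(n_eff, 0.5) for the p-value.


Step 1: Discard zero differences. Original n = 8; n_eff = number of nonzero differences = 8.
Nonzero differences (with sign): +8, +5, -9, +7, +2, +1, -8, +6
Step 2: Count signs: positive = 6, negative = 2.
Step 3: Under H0: P(positive) = 0.5, so the number of positives S ~ Bin(8, 0.5).
Step 4: Two-sided exact p-value = sum of Bin(8,0.5) probabilities at or below the observed probability = 0.289062.
Step 5: alpha = 0.1. fail to reject H0.

n_eff = 8, pos = 6, neg = 2, p = 0.289062, fail to reject H0.


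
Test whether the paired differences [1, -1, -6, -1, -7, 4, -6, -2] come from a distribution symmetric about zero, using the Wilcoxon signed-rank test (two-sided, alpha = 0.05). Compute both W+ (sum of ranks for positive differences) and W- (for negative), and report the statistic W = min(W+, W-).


Step 1: Drop any zero differences (none here) and take |d_i|.
|d| = [1, 1, 6, 1, 7, 4, 6, 2]
Step 2: Midrank |d_i| (ties get averaged ranks).
ranks: |1|->2, |1|->2, |6|->6.5, |1|->2, |7|->8, |4|->5, |6|->6.5, |2|->4
Step 3: Attach original signs; sum ranks with positive sign and with negative sign.
W+ = 2 + 5 = 7
W- = 2 + 6.5 + 2 + 8 + 6.5 + 4 = 29
(Check: W+ + W- = 36 should equal n(n+1)/2 = 36.)
Step 4: Test statistic W = min(W+, W-) = 7.
Step 5: Ties in |d|, so use the tie-corrected normal approximation.
        E[W] = n(n+1)/4 = 8*9/4 = 18.
        Tie groups: |d|=1 (t=3), |d|=6 (t=2); sum(t^3 - t) = 30.
        Var[W] = n(n+1)(2n+1)/24 - sum(t^3-t)/48 = 1224/24 - 30/48 = 50.375.
        z = (W - E[W]) / sqrt(Var[W]) = (7 - 18) / 7.0975 = -1.5498.
        Two-sided p = 2*Phi(z) = 0.121181.
Step 6: alpha = 0.05. fail to reject H0.

W+ = 7, W- = 29, W = min = 7, p = 0.121181, fail to reject H0.


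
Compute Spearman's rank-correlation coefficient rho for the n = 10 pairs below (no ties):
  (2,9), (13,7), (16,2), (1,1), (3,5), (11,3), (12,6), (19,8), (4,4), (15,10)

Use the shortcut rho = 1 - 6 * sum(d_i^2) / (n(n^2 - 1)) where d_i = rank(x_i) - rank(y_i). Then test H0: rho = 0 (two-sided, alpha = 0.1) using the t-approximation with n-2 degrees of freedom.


Step 1: Rank x and y separately (midranks; no ties here).
rank(x): 2->2, 13->7, 16->9, 1->1, 3->3, 11->5, 12->6, 19->10, 4->4, 15->8
rank(y): 9->9, 7->7, 2->2, 1->1, 5->5, 3->3, 6->6, 8->8, 4->4, 10->10
Step 2: d_i = R_x(i) - R_y(i); compute d_i^2.
  (2-9)^2=49, (7-7)^2=0, (9-2)^2=49, (1-1)^2=0, (3-5)^2=4, (5-3)^2=4, (6-6)^2=0, (10-8)^2=4, (4-4)^2=0, (8-10)^2=4
sum(d^2) = 114.
Step 3: rho = 1 - 6*114 / (10*(10^2 - 1)) = 1 - 684/990 = 0.309091.
Step 4: Under H0, t = rho * sqrt((n-2)/(1-rho^2)) = 0.9193 ~ t(8).
Step 5: Two-sided p-value from the t-distribution with 8 df = 0.384841.
Step 6: alpha = 0.1. fail to reject H0.

rho = 0.3091, p = 0.384841, fail to reject H0 at alpha = 0.1.


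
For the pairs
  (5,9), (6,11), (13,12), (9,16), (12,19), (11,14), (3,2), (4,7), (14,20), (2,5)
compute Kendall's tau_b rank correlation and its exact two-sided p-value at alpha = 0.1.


Step 1: Enumerate the 45 unordered pairs (i,j) with i<j and classify each by sign(x_j-x_i) * sign(y_j-y_i).
  (1,2):dx=+1,dy=+2->C; (1,3):dx=+8,dy=+3->C; (1,4):dx=+4,dy=+7->C; (1,5):dx=+7,dy=+10->C
  (1,6):dx=+6,dy=+5->C; (1,7):dx=-2,dy=-7->C; (1,8):dx=-1,dy=-2->C; (1,9):dx=+9,dy=+11->C
  (1,10):dx=-3,dy=-4->C; (2,3):dx=+7,dy=+1->C; (2,4):dx=+3,dy=+5->C; (2,5):dx=+6,dy=+8->C
  (2,6):dx=+5,dy=+3->C; (2,7):dx=-3,dy=-9->C; (2,8):dx=-2,dy=-4->C; (2,9):dx=+8,dy=+9->C
  (2,10):dx=-4,dy=-6->C; (3,4):dx=-4,dy=+4->D; (3,5):dx=-1,dy=+7->D; (3,6):dx=-2,dy=+2->D
  (3,7):dx=-10,dy=-10->C; (3,8):dx=-9,dy=-5->C; (3,9):dx=+1,dy=+8->C; (3,10):dx=-11,dy=-7->C
  (4,5):dx=+3,dy=+3->C; (4,6):dx=+2,dy=-2->D; (4,7):dx=-6,dy=-14->C; (4,8):dx=-5,dy=-9->C
  (4,9):dx=+5,dy=+4->C; (4,10):dx=-7,dy=-11->C; (5,6):dx=-1,dy=-5->C; (5,7):dx=-9,dy=-17->C
  (5,8):dx=-8,dy=-12->C; (5,9):dx=+2,dy=+1->C; (5,10):dx=-10,dy=-14->C; (6,7):dx=-8,dy=-12->C
  (6,8):dx=-7,dy=-7->C; (6,9):dx=+3,dy=+6->C; (6,10):dx=-9,dy=-9->C; (7,8):dx=+1,dy=+5->C
  (7,9):dx=+11,dy=+18->C; (7,10):dx=-1,dy=+3->D; (8,9):dx=+10,dy=+13->C; (8,10):dx=-2,dy=-2->C
  (9,10):dx=-12,dy=-15->C
Step 2: C = 40, D = 5, total pairs = 45.
Step 3: tau = (C - D)/(n(n-1)/2) = (40 - 5)/45 = 0.777778.
Step 4: Exact two-sided p-value (enumerate n! = 3628800 permutations of y under H0): p = 0.000946.
Step 5: alpha = 0.1. reject H0.

tau_b = 0.7778 (C=40, D=5), p = 0.000946, reject H0.


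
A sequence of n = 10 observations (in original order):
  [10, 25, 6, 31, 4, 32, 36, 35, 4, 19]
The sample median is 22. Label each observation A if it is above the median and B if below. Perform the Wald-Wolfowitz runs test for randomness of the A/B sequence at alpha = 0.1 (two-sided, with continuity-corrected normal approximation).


Step 1: Compute median = 22; label A = above, B = below.
Labels in order: BABABAAABB  (n_A = 5, n_B = 5)
Step 2: Count runs R = 7.
Step 3: Under H0 (random ordering), E[R] = 2*n_A*n_B/(n_A+n_B) + 1 = 2*5*5/10 + 1 = 6.0000.
        Var[R] = 2*n_A*n_B*(2*n_A*n_B - n_A - n_B) / ((n_A+n_B)^2 * (n_A+n_B-1)) = 2000/900 = 2.2222.
        SD[R] = 1.4907.
Step 4: Continuity-corrected z = (R - 0.5 - E[R]) / SD[R] = (7 - 0.5 - 6.0000) / 1.4907 = 0.3354.
Step 5: Two-sided p-value via normal approximation = 2*(1 - Phi(|z|)) = 0.737316.
Step 6: alpha = 0.1. fail to reject H0.

R = 7, z = 0.3354, p = 0.737316, fail to reject H0.


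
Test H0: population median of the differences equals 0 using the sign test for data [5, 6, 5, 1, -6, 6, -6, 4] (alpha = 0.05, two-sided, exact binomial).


Step 1: Discard zero differences. Original n = 8; n_eff = number of nonzero differences = 8.
Nonzero differences (with sign): +5, +6, +5, +1, -6, +6, -6, +4
Step 2: Count signs: positive = 6, negative = 2.
Step 3: Under H0: P(positive) = 0.5, so the number of positives S ~ Bin(8, 0.5).
Step 4: Two-sided exact p-value = sum of Bin(8,0.5) probabilities at or below the observed probability = 0.289062.
Step 5: alpha = 0.05. fail to reject H0.

n_eff = 8, pos = 6, neg = 2, p = 0.289062, fail to reject H0.


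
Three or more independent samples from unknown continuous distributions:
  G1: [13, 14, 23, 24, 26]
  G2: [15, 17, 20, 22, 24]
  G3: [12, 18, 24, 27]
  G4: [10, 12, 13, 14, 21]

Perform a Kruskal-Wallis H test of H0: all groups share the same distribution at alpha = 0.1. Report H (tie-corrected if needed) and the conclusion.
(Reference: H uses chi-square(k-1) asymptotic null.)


Step 1: Combine all N = 19 observations and assign midranks.
sorted (value, group, rank): (10,G4,1), (12,G3,2.5), (12,G4,2.5), (13,G1,4.5), (13,G4,4.5), (14,G1,6.5), (14,G4,6.5), (15,G2,8), (17,G2,9), (18,G3,10), (20,G2,11), (21,G4,12), (22,G2,13), (23,G1,14), (24,G1,16), (24,G2,16), (24,G3,16), (26,G1,18), (27,G3,19)
Step 2: Sum ranks within each group.
R_1 = 59 (n_1 = 5)
R_2 = 57 (n_2 = 5)
R_3 = 47.5 (n_3 = 4)
R_4 = 26.5 (n_4 = 5)
Step 3: H = 12/(N(N+1)) * sum(R_i^2/n_i) - 3(N+1)
     = 12/(19*20) * (59^2/5 + 57^2/5 + 47.5^2/4 + 26.5^2/5) - 3*20
     = 0.031579 * 2050.51 - 60
     = 4.753026.
Step 4: Ties present; correction factor C = 1 - 42/(19^3 - 19) = 0.993860. Corrected H = 4.753026 / 0.993860 = 4.782392.
Step 5: Under H0, H ~ chi^2(3); p-value = 0.188443.
Step 6: alpha = 0.1. fail to reject H0.

H = 4.7824, df = 3, p = 0.188443, fail to reject H0.


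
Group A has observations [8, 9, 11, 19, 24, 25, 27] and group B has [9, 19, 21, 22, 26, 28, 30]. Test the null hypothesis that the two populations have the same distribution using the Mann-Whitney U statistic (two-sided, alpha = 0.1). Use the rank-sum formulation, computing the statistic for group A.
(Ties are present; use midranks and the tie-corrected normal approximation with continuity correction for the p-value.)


Step 1: Combine and sort all 14 observations; assign midranks.
sorted (value, group): (8,X), (9,X), (9,Y), (11,X), (19,X), (19,Y), (21,Y), (22,Y), (24,X), (25,X), (26,Y), (27,X), (28,Y), (30,Y)
ranks: 8->1, 9->2.5, 9->2.5, 11->4, 19->5.5, 19->5.5, 21->7, 22->8, 24->9, 25->10, 26->11, 27->12, 28->13, 30->14
Step 2: Rank sum for X: R1 = 1 + 2.5 + 4 + 5.5 + 9 + 10 + 12 = 44.
Step 3: U_X = R1 - n1(n1+1)/2 = 44 - 7*8/2 = 44 - 28 = 16.
       U_Y = n1*n2 - U_X = 49 - 16 = 33.
Step 4: Ties are present, so use the tie-corrected normal approximation (with continuity correction) for the p-value.
Step 5: p-value = 0.305620; compare to alpha = 0.1. fail to reject H0.

U_X = 16, p = 0.305620, fail to reject H0 at alpha = 0.1.


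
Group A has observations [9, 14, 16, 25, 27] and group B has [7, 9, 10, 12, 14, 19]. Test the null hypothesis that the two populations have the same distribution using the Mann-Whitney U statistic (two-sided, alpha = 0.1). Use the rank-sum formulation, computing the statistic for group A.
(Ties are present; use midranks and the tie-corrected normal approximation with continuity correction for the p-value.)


Step 1: Combine and sort all 11 observations; assign midranks.
sorted (value, group): (7,Y), (9,X), (9,Y), (10,Y), (12,Y), (14,X), (14,Y), (16,X), (19,Y), (25,X), (27,X)
ranks: 7->1, 9->2.5, 9->2.5, 10->4, 12->5, 14->6.5, 14->6.5, 16->8, 19->9, 25->10, 27->11
Step 2: Rank sum for X: R1 = 2.5 + 6.5 + 8 + 10 + 11 = 38.
Step 3: U_X = R1 - n1(n1+1)/2 = 38 - 5*6/2 = 38 - 15 = 23.
       U_Y = n1*n2 - U_X = 30 - 23 = 7.
Step 4: Ties are present, so use the tie-corrected normal approximation (with continuity correction) for the p-value.
Step 5: p-value = 0.168954; compare to alpha = 0.1. fail to reject H0.

U_X = 23, p = 0.168954, fail to reject H0 at alpha = 0.1.


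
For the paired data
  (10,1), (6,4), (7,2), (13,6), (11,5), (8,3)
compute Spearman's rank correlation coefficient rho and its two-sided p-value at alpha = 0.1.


Step 1: Rank x and y separately (midranks; no ties here).
rank(x): 10->4, 6->1, 7->2, 13->6, 11->5, 8->3
rank(y): 1->1, 4->4, 2->2, 6->6, 5->5, 3->3
Step 2: d_i = R_x(i) - R_y(i); compute d_i^2.
  (4-1)^2=9, (1-4)^2=9, (2-2)^2=0, (6-6)^2=0, (5-5)^2=0, (3-3)^2=0
sum(d^2) = 18.
Step 3: rho = 1 - 6*18 / (6*(6^2 - 1)) = 1 - 108/210 = 0.485714.
Step 4: Under H0, t = rho * sqrt((n-2)/(1-rho^2)) = 1.1113 ~ t(4).
Step 5: Two-sided p-value from the t-distribution with 4 df = 0.328723.
Step 6: alpha = 0.1. fail to reject H0.

rho = 0.4857, p = 0.328723, fail to reject H0 at alpha = 0.1.


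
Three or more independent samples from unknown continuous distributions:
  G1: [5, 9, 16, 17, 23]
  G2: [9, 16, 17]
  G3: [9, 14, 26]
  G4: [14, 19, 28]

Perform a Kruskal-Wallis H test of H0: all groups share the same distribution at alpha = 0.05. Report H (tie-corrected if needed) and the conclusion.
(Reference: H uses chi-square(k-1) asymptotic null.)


Step 1: Combine all N = 14 observations and assign midranks.
sorted (value, group, rank): (5,G1,1), (9,G1,3), (9,G2,3), (9,G3,3), (14,G3,5.5), (14,G4,5.5), (16,G1,7.5), (16,G2,7.5), (17,G1,9.5), (17,G2,9.5), (19,G4,11), (23,G1,12), (26,G3,13), (28,G4,14)
Step 2: Sum ranks within each group.
R_1 = 33 (n_1 = 5)
R_2 = 20 (n_2 = 3)
R_3 = 21.5 (n_3 = 3)
R_4 = 30.5 (n_4 = 3)
Step 3: H = 12/(N(N+1)) * sum(R_i^2/n_i) - 3(N+1)
     = 12/(14*15) * (33^2/5 + 20^2/3 + 21.5^2/3 + 30.5^2/3) - 3*15
     = 0.057143 * 815.3 - 45
     = 1.588571.
Step 4: Ties present; correction factor C = 1 - 42/(14^3 - 14) = 0.984615. Corrected H = 1.588571 / 0.984615 = 1.613393.
Step 5: Under H0, H ~ chi^2(3); p-value = 0.656357.
Step 6: alpha = 0.05. fail to reject H0.

H = 1.6134, df = 3, p = 0.656357, fail to reject H0.


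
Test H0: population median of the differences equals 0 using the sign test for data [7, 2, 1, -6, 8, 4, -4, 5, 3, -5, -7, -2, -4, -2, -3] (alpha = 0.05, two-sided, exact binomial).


Step 1: Discard zero differences. Original n = 15; n_eff = number of nonzero differences = 15.
Nonzero differences (with sign): +7, +2, +1, -6, +8, +4, -4, +5, +3, -5, -7, -2, -4, -2, -3
Step 2: Count signs: positive = 7, negative = 8.
Step 3: Under H0: P(positive) = 0.5, so the number of positives S ~ Bin(15, 0.5).
Step 4: Two-sided exact p-value = sum of Bin(15,0.5) probabilities at or below the observed probability = 1.000000.
Step 5: alpha = 0.05. fail to reject H0.

n_eff = 15, pos = 7, neg = 8, p = 1.000000, fail to reject H0.


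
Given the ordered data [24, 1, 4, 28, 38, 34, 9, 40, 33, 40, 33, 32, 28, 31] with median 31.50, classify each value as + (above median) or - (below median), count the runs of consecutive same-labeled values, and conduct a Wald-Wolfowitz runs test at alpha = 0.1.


Step 1: Compute median = 31.50; label A = above, B = below.
Labels in order: BBBBAABAAAAABB  (n_A = 7, n_B = 7)
Step 2: Count runs R = 5.
Step 3: Under H0 (random ordering), E[R] = 2*n_A*n_B/(n_A+n_B) + 1 = 2*7*7/14 + 1 = 8.0000.
        Var[R] = 2*n_A*n_B*(2*n_A*n_B - n_A - n_B) / ((n_A+n_B)^2 * (n_A+n_B-1)) = 8232/2548 = 3.2308.
        SD[R] = 1.7974.
Step 4: Continuity-corrected z = (R + 0.5 - E[R]) / SD[R] = (5 + 0.5 - 8.0000) / 1.7974 = -1.3909.
Step 5: Two-sided p-value via normal approximation = 2*(1 - Phi(|z|)) = 0.164264.
Step 6: alpha = 0.1. fail to reject H0.

R = 5, z = -1.3909, p = 0.164264, fail to reject H0.


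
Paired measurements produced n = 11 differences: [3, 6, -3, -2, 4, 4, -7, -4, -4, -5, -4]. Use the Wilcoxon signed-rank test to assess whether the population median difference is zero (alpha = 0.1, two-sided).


Step 1: Drop any zero differences (none here) and take |d_i|.
|d| = [3, 6, 3, 2, 4, 4, 7, 4, 4, 5, 4]
Step 2: Midrank |d_i| (ties get averaged ranks).
ranks: |3|->2.5, |6|->10, |3|->2.5, |2|->1, |4|->6, |4|->6, |7|->11, |4|->6, |4|->6, |5|->9, |4|->6
Step 3: Attach original signs; sum ranks with positive sign and with negative sign.
W+ = 2.5 + 10 + 6 + 6 = 24.5
W- = 2.5 + 1 + 11 + 6 + 6 + 9 + 6 = 41.5
(Check: W+ + W- = 66 should equal n(n+1)/2 = 66.)
Step 4: Test statistic W = min(W+, W-) = 24.5.
Step 5: Ties in |d|, so use the tie-corrected normal approximation.
        E[W] = n(n+1)/4 = 11*12/4 = 33.
        Tie groups: |d|=3 (t=2), |d|=4 (t=5); sum(t^3 - t) = 126.
        Var[W] = n(n+1)(2n+1)/24 - sum(t^3-t)/48 = 3036/24 - 126/48 = 123.875.
        z = (W - E[W]) / sqrt(Var[W]) = (24.5 - 33) / 11.1299 = -0.7637.
        Two-sided p = 2*Phi(z) = 0.445042.
Step 6: alpha = 0.1. fail to reject H0.

W+ = 24.5, W- = 41.5, W = min = 24.5, p = 0.445042, fail to reject H0.


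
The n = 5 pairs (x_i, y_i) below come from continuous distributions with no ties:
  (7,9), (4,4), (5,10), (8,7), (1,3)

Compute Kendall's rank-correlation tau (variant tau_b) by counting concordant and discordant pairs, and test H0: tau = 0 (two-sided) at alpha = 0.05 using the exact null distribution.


Step 1: Enumerate the 10 unordered pairs (i,j) with i<j and classify each by sign(x_j-x_i) * sign(y_j-y_i).
  (1,2):dx=-3,dy=-5->C; (1,3):dx=-2,dy=+1->D; (1,4):dx=+1,dy=-2->D; (1,5):dx=-6,dy=-6->C
  (2,3):dx=+1,dy=+6->C; (2,4):dx=+4,dy=+3->C; (2,5):dx=-3,dy=-1->C; (3,4):dx=+3,dy=-3->D
  (3,5):dx=-4,dy=-7->C; (4,5):dx=-7,dy=-4->C
Step 2: C = 7, D = 3, total pairs = 10.
Step 3: tau = (C - D)/(n(n-1)/2) = (7 - 3)/10 = 0.400000.
Step 4: Exact two-sided p-value (enumerate n! = 120 permutations of y under H0): p = 0.483333.
Step 5: alpha = 0.05. fail to reject H0.

tau_b = 0.4000 (C=7, D=3), p = 0.483333, fail to reject H0.


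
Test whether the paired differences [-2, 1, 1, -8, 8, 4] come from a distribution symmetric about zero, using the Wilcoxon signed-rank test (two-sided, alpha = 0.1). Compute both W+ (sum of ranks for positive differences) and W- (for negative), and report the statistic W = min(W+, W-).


Step 1: Drop any zero differences (none here) and take |d_i|.
|d| = [2, 1, 1, 8, 8, 4]
Step 2: Midrank |d_i| (ties get averaged ranks).
ranks: |2|->3, |1|->1.5, |1|->1.5, |8|->5.5, |8|->5.5, |4|->4
Step 3: Attach original signs; sum ranks with positive sign and with negative sign.
W+ = 1.5 + 1.5 + 5.5 + 4 = 12.5
W- = 3 + 5.5 = 8.5
(Check: W+ + W- = 21 should equal n(n+1)/2 = 21.)
Step 4: Test statistic W = min(W+, W-) = 8.5.
Step 5: Ties in |d|, so use the tie-corrected normal approximation.
        E[W] = n(n+1)/4 = 6*7/4 = 10.5.
        Tie groups: |d|=1 (t=2), |d|=8 (t=2); sum(t^3 - t) = 12.
        Var[W] = n(n+1)(2n+1)/24 - sum(t^3-t)/48 = 546/24 - 12/48 = 22.5.
        z = (W - E[W]) / sqrt(Var[W]) = (8.5 - 10.5) / 4.7434 = -0.4216.
        Two-sided p = 2*Phi(z) = 0.673290.
Step 6: alpha = 0.1. fail to reject H0.

W+ = 12.5, W- = 8.5, W = min = 8.5, p = 0.673290, fail to reject H0.


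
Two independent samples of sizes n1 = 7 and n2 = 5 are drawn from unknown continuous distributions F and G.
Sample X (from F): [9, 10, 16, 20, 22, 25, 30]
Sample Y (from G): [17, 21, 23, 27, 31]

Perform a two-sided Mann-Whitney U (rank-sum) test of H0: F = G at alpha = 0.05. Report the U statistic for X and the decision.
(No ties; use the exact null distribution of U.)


Step 1: Combine and sort all 12 observations; assign midranks.
sorted (value, group): (9,X), (10,X), (16,X), (17,Y), (20,X), (21,Y), (22,X), (23,Y), (25,X), (27,Y), (30,X), (31,Y)
ranks: 9->1, 10->2, 16->3, 17->4, 20->5, 21->6, 22->7, 23->8, 25->9, 27->10, 30->11, 31->12
Step 2: Rank sum for X: R1 = 1 + 2 + 3 + 5 + 7 + 9 + 11 = 38.
Step 3: U_X = R1 - n1(n1+1)/2 = 38 - 7*8/2 = 38 - 28 = 10.
       U_Y = n1*n2 - U_X = 35 - 10 = 25.
Step 4: No ties, so the exact null distribution of U (based on enumerating the C(12,7) = 792 equally likely rank assignments) gives the two-sided p-value.
Step 5: p-value = 0.267677; compare to alpha = 0.05. fail to reject H0.

U_X = 10, p = 0.267677, fail to reject H0 at alpha = 0.05.


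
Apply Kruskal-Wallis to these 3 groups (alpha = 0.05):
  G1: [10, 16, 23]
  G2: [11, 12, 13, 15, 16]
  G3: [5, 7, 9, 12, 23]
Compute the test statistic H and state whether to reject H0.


Step 1: Combine all N = 13 observations and assign midranks.
sorted (value, group, rank): (5,G3,1), (7,G3,2), (9,G3,3), (10,G1,4), (11,G2,5), (12,G2,6.5), (12,G3,6.5), (13,G2,8), (15,G2,9), (16,G1,10.5), (16,G2,10.5), (23,G1,12.5), (23,G3,12.5)
Step 2: Sum ranks within each group.
R_1 = 27 (n_1 = 3)
R_2 = 39 (n_2 = 5)
R_3 = 25 (n_3 = 5)
Step 3: H = 12/(N(N+1)) * sum(R_i^2/n_i) - 3(N+1)
     = 12/(13*14) * (27^2/3 + 39^2/5 + 25^2/5) - 3*14
     = 0.065934 * 672.2 - 42
     = 2.320879.
Step 4: Ties present; correction factor C = 1 - 18/(13^3 - 13) = 0.991758. Corrected H = 2.320879 / 0.991758 = 2.340166.
Step 5: Under H0, H ~ chi^2(2); p-value = 0.310341.
Step 6: alpha = 0.05. fail to reject H0.

H = 2.3402, df = 2, p = 0.310341, fail to reject H0.


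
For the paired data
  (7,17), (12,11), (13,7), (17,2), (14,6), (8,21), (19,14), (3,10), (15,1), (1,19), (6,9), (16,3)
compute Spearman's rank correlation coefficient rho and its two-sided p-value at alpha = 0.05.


Step 1: Rank x and y separately (midranks; no ties here).
rank(x): 7->4, 12->6, 13->7, 17->11, 14->8, 8->5, 19->12, 3->2, 15->9, 1->1, 6->3, 16->10
rank(y): 17->10, 11->8, 7->5, 2->2, 6->4, 21->12, 14->9, 10->7, 1->1, 19->11, 9->6, 3->3
Step 2: d_i = R_x(i) - R_y(i); compute d_i^2.
  (4-10)^2=36, (6-8)^2=4, (7-5)^2=4, (11-2)^2=81, (8-4)^2=16, (5-12)^2=49, (12-9)^2=9, (2-7)^2=25, (9-1)^2=64, (1-11)^2=100, (3-6)^2=9, (10-3)^2=49
sum(d^2) = 446.
Step 3: rho = 1 - 6*446 / (12*(12^2 - 1)) = 1 - 2676/1716 = -0.559441.
Step 4: Under H0, t = rho * sqrt((n-2)/(1-rho^2)) = -2.1344 ~ t(10).
Step 5: Two-sided p-value from the t-distribution with 10 df = 0.058589.
Step 6: alpha = 0.05. fail to reject H0.

rho = -0.5594, p = 0.058589, fail to reject H0 at alpha = 0.05.


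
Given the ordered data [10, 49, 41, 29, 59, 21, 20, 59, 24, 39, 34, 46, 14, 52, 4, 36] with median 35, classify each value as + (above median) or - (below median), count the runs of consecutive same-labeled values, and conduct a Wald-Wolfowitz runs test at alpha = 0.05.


Step 1: Compute median = 35; label A = above, B = below.
Labels in order: BAABABBABABABABA  (n_A = 8, n_B = 8)
Step 2: Count runs R = 14.
Step 3: Under H0 (random ordering), E[R] = 2*n_A*n_B/(n_A+n_B) + 1 = 2*8*8/16 + 1 = 9.0000.
        Var[R] = 2*n_A*n_B*(2*n_A*n_B - n_A - n_B) / ((n_A+n_B)^2 * (n_A+n_B-1)) = 14336/3840 = 3.7333.
        SD[R] = 1.9322.
Step 4: Continuity-corrected z = (R - 0.5 - E[R]) / SD[R] = (14 - 0.5 - 9.0000) / 1.9322 = 2.3290.
Step 5: Two-sided p-value via normal approximation = 2*(1 - Phi(|z|)) = 0.019861.
Step 6: alpha = 0.05. reject H0.

R = 14, z = 2.3290, p = 0.019861, reject H0.


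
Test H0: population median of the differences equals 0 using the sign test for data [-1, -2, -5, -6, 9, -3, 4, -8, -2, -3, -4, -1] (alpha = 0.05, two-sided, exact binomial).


Step 1: Discard zero differences. Original n = 12; n_eff = number of nonzero differences = 12.
Nonzero differences (with sign): -1, -2, -5, -6, +9, -3, +4, -8, -2, -3, -4, -1
Step 2: Count signs: positive = 2, negative = 10.
Step 3: Under H0: P(positive) = 0.5, so the number of positives S ~ Bin(12, 0.5).
Step 4: Two-sided exact p-value = sum of Bin(12,0.5) probabilities at or below the observed probability = 0.038574.
Step 5: alpha = 0.05. reject H0.

n_eff = 12, pos = 2, neg = 10, p = 0.038574, reject H0.


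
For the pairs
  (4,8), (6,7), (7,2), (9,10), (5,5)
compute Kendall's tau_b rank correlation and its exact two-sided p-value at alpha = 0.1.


Step 1: Enumerate the 10 unordered pairs (i,j) with i<j and classify each by sign(x_j-x_i) * sign(y_j-y_i).
  (1,2):dx=+2,dy=-1->D; (1,3):dx=+3,dy=-6->D; (1,4):dx=+5,dy=+2->C; (1,5):dx=+1,dy=-3->D
  (2,3):dx=+1,dy=-5->D; (2,4):dx=+3,dy=+3->C; (2,5):dx=-1,dy=-2->C; (3,4):dx=+2,dy=+8->C
  (3,5):dx=-2,dy=+3->D; (4,5):dx=-4,dy=-5->C
Step 2: C = 5, D = 5, total pairs = 10.
Step 3: tau = (C - D)/(n(n-1)/2) = (5 - 5)/10 = 0.000000.
Step 4: Exact two-sided p-value (enumerate n! = 120 permutations of y under H0): p = 1.000000.
Step 5: alpha = 0.1. fail to reject H0.

tau_b = 0.0000 (C=5, D=5), p = 1.000000, fail to reject H0.


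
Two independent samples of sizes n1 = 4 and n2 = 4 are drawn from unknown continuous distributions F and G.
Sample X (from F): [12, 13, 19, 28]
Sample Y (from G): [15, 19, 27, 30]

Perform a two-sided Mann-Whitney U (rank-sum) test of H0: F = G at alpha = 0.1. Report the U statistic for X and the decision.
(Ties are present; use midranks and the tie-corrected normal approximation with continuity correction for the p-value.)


Step 1: Combine and sort all 8 observations; assign midranks.
sorted (value, group): (12,X), (13,X), (15,Y), (19,X), (19,Y), (27,Y), (28,X), (30,Y)
ranks: 12->1, 13->2, 15->3, 19->4.5, 19->4.5, 27->6, 28->7, 30->8
Step 2: Rank sum for X: R1 = 1 + 2 + 4.5 + 7 = 14.5.
Step 3: U_X = R1 - n1(n1+1)/2 = 14.5 - 4*5/2 = 14.5 - 10 = 4.5.
       U_Y = n1*n2 - U_X = 16 - 4.5 = 11.5.
Step 4: Ties are present, so use the tie-corrected normal approximation (with continuity correction) for the p-value.
Step 5: p-value = 0.383630; compare to alpha = 0.1. fail to reject H0.

U_X = 4.5, p = 0.383630, fail to reject H0 at alpha = 0.1.


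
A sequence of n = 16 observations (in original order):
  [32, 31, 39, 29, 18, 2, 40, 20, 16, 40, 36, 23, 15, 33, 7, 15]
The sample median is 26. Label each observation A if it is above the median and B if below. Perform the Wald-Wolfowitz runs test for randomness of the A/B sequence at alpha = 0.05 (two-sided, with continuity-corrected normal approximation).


Step 1: Compute median = 26; label A = above, B = below.
Labels in order: AAAABBABBAABBABB  (n_A = 8, n_B = 8)
Step 2: Count runs R = 8.
Step 3: Under H0 (random ordering), E[R] = 2*n_A*n_B/(n_A+n_B) + 1 = 2*8*8/16 + 1 = 9.0000.
        Var[R] = 2*n_A*n_B*(2*n_A*n_B - n_A - n_B) / ((n_A+n_B)^2 * (n_A+n_B-1)) = 14336/3840 = 3.7333.
        SD[R] = 1.9322.
Step 4: Continuity-corrected z = (R + 0.5 - E[R]) / SD[R] = (8 + 0.5 - 9.0000) / 1.9322 = -0.2588.
Step 5: Two-sided p-value via normal approximation = 2*(1 - Phi(|z|)) = 0.795809.
Step 6: alpha = 0.05. fail to reject H0.

R = 8, z = -0.2588, p = 0.795809, fail to reject H0.


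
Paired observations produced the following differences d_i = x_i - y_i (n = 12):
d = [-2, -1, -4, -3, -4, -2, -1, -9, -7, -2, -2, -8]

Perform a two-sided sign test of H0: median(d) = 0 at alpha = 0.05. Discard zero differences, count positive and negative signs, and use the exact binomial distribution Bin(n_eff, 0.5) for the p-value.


Step 1: Discard zero differences. Original n = 12; n_eff = number of nonzero differences = 12.
Nonzero differences (with sign): -2, -1, -4, -3, -4, -2, -1, -9, -7, -2, -2, -8
Step 2: Count signs: positive = 0, negative = 12.
Step 3: Under H0: P(positive) = 0.5, so the number of positives S ~ Bin(12, 0.5).
Step 4: Two-sided exact p-value = sum of Bin(12,0.5) probabilities at or below the observed probability = 0.000488.
Step 5: alpha = 0.05. reject H0.

n_eff = 12, pos = 0, neg = 12, p = 0.000488, reject H0.


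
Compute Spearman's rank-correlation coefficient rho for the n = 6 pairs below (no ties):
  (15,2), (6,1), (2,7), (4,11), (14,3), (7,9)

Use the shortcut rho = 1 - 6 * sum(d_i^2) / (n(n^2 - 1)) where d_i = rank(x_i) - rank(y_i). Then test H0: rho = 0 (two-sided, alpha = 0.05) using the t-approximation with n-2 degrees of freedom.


Step 1: Rank x and y separately (midranks; no ties here).
rank(x): 15->6, 6->3, 2->1, 4->2, 14->5, 7->4
rank(y): 2->2, 1->1, 7->4, 11->6, 3->3, 9->5
Step 2: d_i = R_x(i) - R_y(i); compute d_i^2.
  (6-2)^2=16, (3-1)^2=4, (1-4)^2=9, (2-6)^2=16, (5-3)^2=4, (4-5)^2=1
sum(d^2) = 50.
Step 3: rho = 1 - 6*50 / (6*(6^2 - 1)) = 1 - 300/210 = -0.428571.
Step 4: Under H0, t = rho * sqrt((n-2)/(1-rho^2)) = -0.9487 ~ t(4).
Step 5: Two-sided p-value from the t-distribution with 4 df = 0.396501.
Step 6: alpha = 0.05. fail to reject H0.

rho = -0.4286, p = 0.396501, fail to reject H0 at alpha = 0.05.


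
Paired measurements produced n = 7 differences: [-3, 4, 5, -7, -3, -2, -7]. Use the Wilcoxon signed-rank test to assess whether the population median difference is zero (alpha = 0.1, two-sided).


Step 1: Drop any zero differences (none here) and take |d_i|.
|d| = [3, 4, 5, 7, 3, 2, 7]
Step 2: Midrank |d_i| (ties get averaged ranks).
ranks: |3|->2.5, |4|->4, |5|->5, |7|->6.5, |3|->2.5, |2|->1, |7|->6.5
Step 3: Attach original signs; sum ranks with positive sign and with negative sign.
W+ = 4 + 5 = 9
W- = 2.5 + 6.5 + 2.5 + 1 + 6.5 = 19
(Check: W+ + W- = 28 should equal n(n+1)/2 = 28.)
Step 4: Test statistic W = min(W+, W-) = 9.
Step 5: Ties in |d|, so use the tie-corrected normal approximation.
        E[W] = n(n+1)/4 = 7*8/4 = 14.
        Tie groups: |d|=3 (t=2), |d|=7 (t=2); sum(t^3 - t) = 12.
        Var[W] = n(n+1)(2n+1)/24 - sum(t^3-t)/48 = 840/24 - 12/48 = 34.75.
        z = (W - E[W]) / sqrt(Var[W]) = (9 - 14) / 5.8949 = -0.8482.
        Two-sided p = 2*Phi(z) = 0.396333.
Step 6: alpha = 0.1. fail to reject H0.

W+ = 9, W- = 19, W = min = 9, p = 0.396333, fail to reject H0.


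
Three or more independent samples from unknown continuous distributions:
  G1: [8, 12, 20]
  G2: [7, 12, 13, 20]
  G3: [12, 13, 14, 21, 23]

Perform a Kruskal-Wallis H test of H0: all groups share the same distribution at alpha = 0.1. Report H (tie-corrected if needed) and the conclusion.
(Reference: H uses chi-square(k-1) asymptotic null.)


Step 1: Combine all N = 12 observations and assign midranks.
sorted (value, group, rank): (7,G2,1), (8,G1,2), (12,G1,4), (12,G2,4), (12,G3,4), (13,G2,6.5), (13,G3,6.5), (14,G3,8), (20,G1,9.5), (20,G2,9.5), (21,G3,11), (23,G3,12)
Step 2: Sum ranks within each group.
R_1 = 15.5 (n_1 = 3)
R_2 = 21 (n_2 = 4)
R_3 = 41.5 (n_3 = 5)
Step 3: H = 12/(N(N+1)) * sum(R_i^2/n_i) - 3(N+1)
     = 12/(12*13) * (15.5^2/3 + 21^2/4 + 41.5^2/5) - 3*13
     = 0.076923 * 534.783 - 39
     = 2.137179.
Step 4: Ties present; correction factor C = 1 - 36/(12^3 - 12) = 0.979021. Corrected H = 2.137179 / 0.979021 = 2.182976.
Step 5: Under H0, H ~ chi^2(2); p-value = 0.335717.
Step 6: alpha = 0.1. fail to reject H0.

H = 2.1830, df = 2, p = 0.335717, fail to reject H0.


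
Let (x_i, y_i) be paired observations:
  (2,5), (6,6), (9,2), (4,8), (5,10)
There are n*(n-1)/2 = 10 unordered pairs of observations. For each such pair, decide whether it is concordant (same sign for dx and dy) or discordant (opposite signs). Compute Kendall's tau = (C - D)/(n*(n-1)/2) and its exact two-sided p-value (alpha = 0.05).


Step 1: Enumerate the 10 unordered pairs (i,j) with i<j and classify each by sign(x_j-x_i) * sign(y_j-y_i).
  (1,2):dx=+4,dy=+1->C; (1,3):dx=+7,dy=-3->D; (1,4):dx=+2,dy=+3->C; (1,5):dx=+3,dy=+5->C
  (2,3):dx=+3,dy=-4->D; (2,4):dx=-2,dy=+2->D; (2,5):dx=-1,dy=+4->D; (3,4):dx=-5,dy=+6->D
  (3,5):dx=-4,dy=+8->D; (4,5):dx=+1,dy=+2->C
Step 2: C = 4, D = 6, total pairs = 10.
Step 3: tau = (C - D)/(n(n-1)/2) = (4 - 6)/10 = -0.200000.
Step 4: Exact two-sided p-value (enumerate n! = 120 permutations of y under H0): p = 0.816667.
Step 5: alpha = 0.05. fail to reject H0.

tau_b = -0.2000 (C=4, D=6), p = 0.816667, fail to reject H0.


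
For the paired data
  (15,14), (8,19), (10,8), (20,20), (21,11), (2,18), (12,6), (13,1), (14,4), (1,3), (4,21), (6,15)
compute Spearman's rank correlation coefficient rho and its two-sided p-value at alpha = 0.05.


Step 1: Rank x and y separately (midranks; no ties here).
rank(x): 15->10, 8->5, 10->6, 20->11, 21->12, 2->2, 12->7, 13->8, 14->9, 1->1, 4->3, 6->4
rank(y): 14->7, 19->10, 8->5, 20->11, 11->6, 18->9, 6->4, 1->1, 4->3, 3->2, 21->12, 15->8
Step 2: d_i = R_x(i) - R_y(i); compute d_i^2.
  (10-7)^2=9, (5-10)^2=25, (6-5)^2=1, (11-11)^2=0, (12-6)^2=36, (2-9)^2=49, (7-4)^2=9, (8-1)^2=49, (9-3)^2=36, (1-2)^2=1, (3-12)^2=81, (4-8)^2=16
sum(d^2) = 312.
Step 3: rho = 1 - 6*312 / (12*(12^2 - 1)) = 1 - 1872/1716 = -0.090909.
Step 4: Under H0, t = rho * sqrt((n-2)/(1-rho^2)) = -0.2887 ~ t(10).
Step 5: Two-sided p-value from the t-distribution with 10 df = 0.778725.
Step 6: alpha = 0.05. fail to reject H0.

rho = -0.0909, p = 0.778725, fail to reject H0 at alpha = 0.05.


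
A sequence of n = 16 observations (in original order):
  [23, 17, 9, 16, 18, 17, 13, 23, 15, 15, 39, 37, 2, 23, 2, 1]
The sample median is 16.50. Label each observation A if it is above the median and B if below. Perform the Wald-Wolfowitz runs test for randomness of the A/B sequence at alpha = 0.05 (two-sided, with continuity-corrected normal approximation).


Step 1: Compute median = 16.50; label A = above, B = below.
Labels in order: AABBAABABBAABABB  (n_A = 8, n_B = 8)
Step 2: Count runs R = 10.
Step 3: Under H0 (random ordering), E[R] = 2*n_A*n_B/(n_A+n_B) + 1 = 2*8*8/16 + 1 = 9.0000.
        Var[R] = 2*n_A*n_B*(2*n_A*n_B - n_A - n_B) / ((n_A+n_B)^2 * (n_A+n_B-1)) = 14336/3840 = 3.7333.
        SD[R] = 1.9322.
Step 4: Continuity-corrected z = (R - 0.5 - E[R]) / SD[R] = (10 - 0.5 - 9.0000) / 1.9322 = 0.2588.
Step 5: Two-sided p-value via normal approximation = 2*(1 - Phi(|z|)) = 0.795809.
Step 6: alpha = 0.05. fail to reject H0.

R = 10, z = 0.2588, p = 0.795809, fail to reject H0.


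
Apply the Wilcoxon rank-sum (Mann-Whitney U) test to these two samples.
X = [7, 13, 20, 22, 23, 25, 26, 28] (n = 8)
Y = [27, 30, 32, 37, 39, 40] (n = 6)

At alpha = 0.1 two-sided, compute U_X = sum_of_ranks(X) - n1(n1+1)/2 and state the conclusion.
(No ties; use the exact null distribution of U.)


Step 1: Combine and sort all 14 observations; assign midranks.
sorted (value, group): (7,X), (13,X), (20,X), (22,X), (23,X), (25,X), (26,X), (27,Y), (28,X), (30,Y), (32,Y), (37,Y), (39,Y), (40,Y)
ranks: 7->1, 13->2, 20->3, 22->4, 23->5, 25->6, 26->7, 27->8, 28->9, 30->10, 32->11, 37->12, 39->13, 40->14
Step 2: Rank sum for X: R1 = 1 + 2 + 3 + 4 + 5 + 6 + 7 + 9 = 37.
Step 3: U_X = R1 - n1(n1+1)/2 = 37 - 8*9/2 = 37 - 36 = 1.
       U_Y = n1*n2 - U_X = 48 - 1 = 47.
Step 4: No ties, so the exact null distribution of U (based on enumerating the C(14,8) = 3003 equally likely rank assignments) gives the two-sided p-value.
Step 5: p-value = 0.001332; compare to alpha = 0.1. reject H0.

U_X = 1, p = 0.001332, reject H0 at alpha = 0.1.


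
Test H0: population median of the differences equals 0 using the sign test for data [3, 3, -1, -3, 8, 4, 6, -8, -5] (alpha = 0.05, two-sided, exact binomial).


Step 1: Discard zero differences. Original n = 9; n_eff = number of nonzero differences = 9.
Nonzero differences (with sign): +3, +3, -1, -3, +8, +4, +6, -8, -5
Step 2: Count signs: positive = 5, negative = 4.
Step 3: Under H0: P(positive) = 0.5, so the number of positives S ~ Bin(9, 0.5).
Step 4: Two-sided exact p-value = sum of Bin(9,0.5) probabilities at or below the observed probability = 1.000000.
Step 5: alpha = 0.05. fail to reject H0.

n_eff = 9, pos = 5, neg = 4, p = 1.000000, fail to reject H0.


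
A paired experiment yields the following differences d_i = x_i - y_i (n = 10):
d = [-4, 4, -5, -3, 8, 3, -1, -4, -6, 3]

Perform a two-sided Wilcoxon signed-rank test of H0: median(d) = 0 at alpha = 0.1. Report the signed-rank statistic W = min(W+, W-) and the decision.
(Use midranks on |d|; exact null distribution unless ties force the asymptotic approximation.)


Step 1: Drop any zero differences (none here) and take |d_i|.
|d| = [4, 4, 5, 3, 8, 3, 1, 4, 6, 3]
Step 2: Midrank |d_i| (ties get averaged ranks).
ranks: |4|->6, |4|->6, |5|->8, |3|->3, |8|->10, |3|->3, |1|->1, |4|->6, |6|->9, |3|->3
Step 3: Attach original signs; sum ranks with positive sign and with negative sign.
W+ = 6 + 10 + 3 + 3 = 22
W- = 6 + 8 + 3 + 1 + 6 + 9 = 33
(Check: W+ + W- = 55 should equal n(n+1)/2 = 55.)
Step 4: Test statistic W = min(W+, W-) = 22.
Step 5: Ties in |d|, so use the tie-corrected normal approximation.
        E[W] = n(n+1)/4 = 10*11/4 = 27.5.
        Tie groups: |d|=3 (t=3), |d|=4 (t=3); sum(t^3 - t) = 48.
        Var[W] = n(n+1)(2n+1)/24 - sum(t^3-t)/48 = 2310/24 - 48/48 = 95.25.
        z = (W - E[W]) / sqrt(Var[W]) = (22 - 27.5) / 9.7596 = -0.5635.
        Two-sided p = 2*Phi(z) = 0.573062.
Step 6: alpha = 0.1. fail to reject H0.

W+ = 22, W- = 33, W = min = 22, p = 0.573062, fail to reject H0.


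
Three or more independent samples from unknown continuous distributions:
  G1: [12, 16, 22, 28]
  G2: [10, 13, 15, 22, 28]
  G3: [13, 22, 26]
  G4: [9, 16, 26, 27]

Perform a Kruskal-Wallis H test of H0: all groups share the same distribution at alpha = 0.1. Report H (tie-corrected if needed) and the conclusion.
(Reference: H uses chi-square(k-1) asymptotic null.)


Step 1: Combine all N = 16 observations and assign midranks.
sorted (value, group, rank): (9,G4,1), (10,G2,2), (12,G1,3), (13,G2,4.5), (13,G3,4.5), (15,G2,6), (16,G1,7.5), (16,G4,7.5), (22,G1,10), (22,G2,10), (22,G3,10), (26,G3,12.5), (26,G4,12.5), (27,G4,14), (28,G1,15.5), (28,G2,15.5)
Step 2: Sum ranks within each group.
R_1 = 36 (n_1 = 4)
R_2 = 38 (n_2 = 5)
R_3 = 27 (n_3 = 3)
R_4 = 35 (n_4 = 4)
Step 3: H = 12/(N(N+1)) * sum(R_i^2/n_i) - 3(N+1)
     = 12/(16*17) * (36^2/4 + 38^2/5 + 27^2/3 + 35^2/4) - 3*17
     = 0.044118 * 1162.05 - 51
     = 0.266912.
Step 4: Ties present; correction factor C = 1 - 48/(16^3 - 16) = 0.988235. Corrected H = 0.266912 / 0.988235 = 0.270089.
Step 5: Under H0, H ~ chi^2(3); p-value = 0.965552.
Step 6: alpha = 0.1. fail to reject H0.

H = 0.2701, df = 3, p = 0.965552, fail to reject H0.


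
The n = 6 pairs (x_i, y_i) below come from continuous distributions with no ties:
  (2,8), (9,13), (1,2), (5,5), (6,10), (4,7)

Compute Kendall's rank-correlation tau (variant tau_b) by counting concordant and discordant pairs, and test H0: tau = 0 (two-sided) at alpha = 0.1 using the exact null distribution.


Step 1: Enumerate the 15 unordered pairs (i,j) with i<j and classify each by sign(x_j-x_i) * sign(y_j-y_i).
  (1,2):dx=+7,dy=+5->C; (1,3):dx=-1,dy=-6->C; (1,4):dx=+3,dy=-3->D; (1,5):dx=+4,dy=+2->C
  (1,6):dx=+2,dy=-1->D; (2,3):dx=-8,dy=-11->C; (2,4):dx=-4,dy=-8->C; (2,5):dx=-3,dy=-3->C
  (2,6):dx=-5,dy=-6->C; (3,4):dx=+4,dy=+3->C; (3,5):dx=+5,dy=+8->C; (3,6):dx=+3,dy=+5->C
  (4,5):dx=+1,dy=+5->C; (4,6):dx=-1,dy=+2->D; (5,6):dx=-2,dy=-3->C
Step 2: C = 12, D = 3, total pairs = 15.
Step 3: tau = (C - D)/(n(n-1)/2) = (12 - 3)/15 = 0.600000.
Step 4: Exact two-sided p-value (enumerate n! = 720 permutations of y under H0): p = 0.136111.
Step 5: alpha = 0.1. fail to reject H0.

tau_b = 0.6000 (C=12, D=3), p = 0.136111, fail to reject H0.
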